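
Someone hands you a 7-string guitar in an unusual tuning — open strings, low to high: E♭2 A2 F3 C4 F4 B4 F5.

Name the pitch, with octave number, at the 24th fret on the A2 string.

The open A2 string plus 24 semitones: A–Bb–B–C–…–G–Ab–A.
The walk passes from B into C 2 times, so the octave number goes from 2 to 4.

A4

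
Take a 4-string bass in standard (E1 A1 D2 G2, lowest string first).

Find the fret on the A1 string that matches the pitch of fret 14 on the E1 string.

9

E1 at fret 14 is E1 + 14 semitones = F♯2.
The open A1 string is 5 semitones above the open E1, so the same pitch on the A1 string lies at fret 14 − 5 = 9.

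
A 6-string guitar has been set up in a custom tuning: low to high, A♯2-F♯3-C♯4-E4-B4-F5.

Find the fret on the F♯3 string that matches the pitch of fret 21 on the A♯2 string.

13

Fret 21 on A♯2 is MIDI 46 + 21 = 67 (G4). On the F♯3 string (open MIDI 54), that pitch is 67 − 54 = fret 13.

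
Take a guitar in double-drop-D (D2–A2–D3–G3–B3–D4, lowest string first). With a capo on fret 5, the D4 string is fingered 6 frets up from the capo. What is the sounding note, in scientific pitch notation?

C#5

The capo raises the open D4 by 5 semitones to G4; fretting 6 more gives D4 + 5 + 6 = D4 + 11 semitones = C#5.
(Also written Db.)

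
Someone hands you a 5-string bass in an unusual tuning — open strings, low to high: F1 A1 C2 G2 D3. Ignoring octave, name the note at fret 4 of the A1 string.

The open A1 string plus 4 semitones: A–A#–B–C–C#.
(Equivalently spelled D♭.)

C♯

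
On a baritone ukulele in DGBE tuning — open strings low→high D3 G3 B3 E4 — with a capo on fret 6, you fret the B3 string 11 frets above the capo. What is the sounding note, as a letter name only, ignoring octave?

E

The capo raises the open B3 by 6 semitones to F4; fretting 11 more gives B3 + 6 + 11 = B3 + 17 semitones, landing on E.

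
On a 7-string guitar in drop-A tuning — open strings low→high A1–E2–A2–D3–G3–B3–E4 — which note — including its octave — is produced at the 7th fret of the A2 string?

Each fret is one semitone, so A2 + 7 = E3.

E3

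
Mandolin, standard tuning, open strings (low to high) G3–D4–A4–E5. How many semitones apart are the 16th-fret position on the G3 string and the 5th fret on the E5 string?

G3 at fret 16 → B4 (MIDI 71); E5 at fret 5 → A5 (MIDI 81).
71 − 81 = -10, so the two pitches are 10 semitones apart, with A5 the higher.

10 semitones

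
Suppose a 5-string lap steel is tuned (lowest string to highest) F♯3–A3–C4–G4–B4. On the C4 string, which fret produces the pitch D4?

D4 is 2 semitones above the open C4 (C–C#–D), so it sits at fret 2.

2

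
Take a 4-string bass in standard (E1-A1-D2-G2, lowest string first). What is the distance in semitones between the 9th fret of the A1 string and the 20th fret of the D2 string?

16 semitones

A1 at fret 9 → F♯2 (MIDI 42); D2 at fret 20 → A♯3 (MIDI 58).
42 − 58 = -16, so the two pitches are 16 semitones apart, with A♯3 the higher.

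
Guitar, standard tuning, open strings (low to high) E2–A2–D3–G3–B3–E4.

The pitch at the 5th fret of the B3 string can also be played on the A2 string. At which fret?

B3 at fret 5 is B3 + 5 semitones = E4.
The open A2 string is 14 semitones below the open B3, so the same pitch on the A2 string lies at fret 5 + 14 = 19.

19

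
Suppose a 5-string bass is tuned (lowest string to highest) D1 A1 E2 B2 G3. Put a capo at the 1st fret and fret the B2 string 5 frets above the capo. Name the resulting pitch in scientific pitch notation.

The capo raises the open B2 by 1 semitone to C3; fretting 5 more gives B2 + 1 + 5 = B2 + 6 semitones = F3.

F3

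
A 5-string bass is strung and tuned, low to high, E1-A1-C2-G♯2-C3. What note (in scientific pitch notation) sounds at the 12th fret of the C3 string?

C4

Each fret is one semitone, so C3 + 12 = C4.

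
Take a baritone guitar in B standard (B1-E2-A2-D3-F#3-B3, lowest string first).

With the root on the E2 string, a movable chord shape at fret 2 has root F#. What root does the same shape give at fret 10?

Moving from fret 2 to fret 10 shifts the root by 8 semitones.
F# up 8 semitones is D.

D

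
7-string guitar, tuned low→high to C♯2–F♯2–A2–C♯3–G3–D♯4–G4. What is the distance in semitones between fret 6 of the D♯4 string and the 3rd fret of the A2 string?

D♯4 at fret 6 → A4 (MIDI 69); A2 at fret 3 → C3 (MIDI 48).
69 − 48 = 21, so the two pitches are 21 semitones apart, with A4 the higher.

21 semitones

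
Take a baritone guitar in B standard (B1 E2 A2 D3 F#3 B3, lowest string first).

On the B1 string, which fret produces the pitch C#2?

2

C#2 is 2 semitones above the open B1 (B–C–C#), so it sits at fret 2.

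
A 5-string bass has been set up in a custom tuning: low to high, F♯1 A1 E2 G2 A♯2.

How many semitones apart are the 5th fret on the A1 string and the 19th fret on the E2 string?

21 semitones

A1 at fret 5 → D2 (MIDI 38); E2 at fret 19 → B3 (MIDI 59).
38 − 59 = -21, so the two pitches are 21 semitones apart, with B3 the higher.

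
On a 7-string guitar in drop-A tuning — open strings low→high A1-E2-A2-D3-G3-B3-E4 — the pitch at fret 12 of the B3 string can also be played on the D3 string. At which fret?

B3 at fret 12 is B3 + 12 semitones = B4.
The open D3 string is 9 semitones below the open B3, so the same pitch on the D3 string lies at fret 12 + 9 = 21.

21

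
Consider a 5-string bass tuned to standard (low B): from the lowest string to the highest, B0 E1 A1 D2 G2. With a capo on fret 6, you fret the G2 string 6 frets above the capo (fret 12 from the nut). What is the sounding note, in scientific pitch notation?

G3

The capo raises the open G2 by 6 semitones to C#3; fretting 6 more gives G2 + 6 + 6 = G2 + 12 semitones = G3.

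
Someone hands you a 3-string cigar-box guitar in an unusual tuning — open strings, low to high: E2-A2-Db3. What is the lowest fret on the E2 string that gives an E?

From E2, count semitones up the chromatic scale until reaching E: E — 0 steps.

0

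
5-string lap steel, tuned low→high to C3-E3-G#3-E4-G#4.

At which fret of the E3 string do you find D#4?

D#4 is 11 semitones above the open E3 (E–F–F#–G–…–C#–D–D#), so it sits at fret 11.

11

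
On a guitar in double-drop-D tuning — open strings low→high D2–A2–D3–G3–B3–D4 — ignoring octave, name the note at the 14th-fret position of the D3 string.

E

Each fret is one semitone, so D3 + 14 = E.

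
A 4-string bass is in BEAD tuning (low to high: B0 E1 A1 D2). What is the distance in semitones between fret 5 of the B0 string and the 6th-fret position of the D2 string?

B0 at fret 5 → E1 (MIDI 28); D2 at fret 6 → G#2 (MIDI 44).
28 − 44 = -16, so the two pitches are 16 semitones apart, with G#2 the higher.

16 semitones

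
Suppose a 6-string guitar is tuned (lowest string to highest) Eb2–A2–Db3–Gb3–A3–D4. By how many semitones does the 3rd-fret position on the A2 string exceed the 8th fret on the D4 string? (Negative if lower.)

-22 semitones

A2 at fret 3 → C3 (MIDI 48); D4 at fret 8 → Bb4 (MIDI 70).
48 − 70 = -22, so the two pitches are 22 semitones apart.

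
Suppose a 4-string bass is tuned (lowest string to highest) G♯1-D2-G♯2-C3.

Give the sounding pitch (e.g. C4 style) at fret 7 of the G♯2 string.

D♯3

G♯2 is MIDI 44. Adding 7 gives 51, which is D♯3.
(Equivalently spelled E♭3.)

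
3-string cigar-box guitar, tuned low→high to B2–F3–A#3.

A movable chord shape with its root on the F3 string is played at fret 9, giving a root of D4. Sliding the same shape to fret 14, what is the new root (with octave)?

G4

Moving from fret 9 to fret 14 shifts the root by 5 semitones.
D4 up 5 semitones is G4.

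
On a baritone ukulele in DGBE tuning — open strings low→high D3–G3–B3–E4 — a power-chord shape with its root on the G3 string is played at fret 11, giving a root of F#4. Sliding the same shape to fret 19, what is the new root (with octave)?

D5

Moving from fret 11 to fret 19 shifts the root by 8 semitones.
F#4 up 8 semitones is D5.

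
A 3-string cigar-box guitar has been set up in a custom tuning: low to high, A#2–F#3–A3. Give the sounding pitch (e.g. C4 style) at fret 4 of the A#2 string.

D3

A#2 is MIDI 46. Adding 4 gives 50, which is D3.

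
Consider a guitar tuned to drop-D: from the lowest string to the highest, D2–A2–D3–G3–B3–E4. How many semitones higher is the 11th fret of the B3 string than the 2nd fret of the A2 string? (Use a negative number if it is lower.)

B3 at fret 11 → A♯4 (MIDI 70); A2 at fret 2 → B2 (MIDI 47).
70 − 47 = 23, so the two pitches are 23 semitones apart.

23 semitones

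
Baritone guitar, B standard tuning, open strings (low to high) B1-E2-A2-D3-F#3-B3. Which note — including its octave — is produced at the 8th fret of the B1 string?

G2

B1 is MIDI 35. Adding 8 gives 43, which is G2.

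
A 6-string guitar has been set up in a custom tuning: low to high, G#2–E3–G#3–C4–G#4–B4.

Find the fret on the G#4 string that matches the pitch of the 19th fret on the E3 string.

E3 at fret 19 is E3 + 19 semitones = B4.
The open G#4 string is 16 semitones above the open E3, so the same pitch on the G#4 string lies at fret 19 − 16 = 3.

3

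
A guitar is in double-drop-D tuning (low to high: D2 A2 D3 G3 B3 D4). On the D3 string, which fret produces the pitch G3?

G3 is 5 semitones above the open D3 (D–D#–E–F–F#–G), so it sits at fret 5.

5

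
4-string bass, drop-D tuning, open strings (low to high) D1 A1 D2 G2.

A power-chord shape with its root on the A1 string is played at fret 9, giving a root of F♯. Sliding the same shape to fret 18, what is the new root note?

Moving from fret 9 to fret 18 shifts the root by 9 semitones.
F♯ up 9 semitones is D♯.

D♯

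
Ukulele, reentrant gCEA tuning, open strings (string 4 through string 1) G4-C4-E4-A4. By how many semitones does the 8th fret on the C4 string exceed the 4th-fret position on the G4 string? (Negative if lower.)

C4 at fret 8 → G#4 (MIDI 68); G4 at fret 4 → B4 (MIDI 71).
68 − 71 = -3, so the two pitches are 3 semitones apart.

-3 semitones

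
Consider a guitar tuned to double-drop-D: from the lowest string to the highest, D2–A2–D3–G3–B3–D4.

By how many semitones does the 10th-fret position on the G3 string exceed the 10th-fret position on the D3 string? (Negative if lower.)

5 semitones

G3 at fret 10 → F4 (MIDI 65); D3 at fret 10 → C4 (MIDI 60).
65 − 60 = 5, so the two pitches are 5 semitones apart.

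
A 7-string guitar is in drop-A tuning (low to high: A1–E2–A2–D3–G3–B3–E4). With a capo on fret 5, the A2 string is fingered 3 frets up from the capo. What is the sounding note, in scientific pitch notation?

F3

The capo raises the open A2 by 5 semitones to D3; fretting 3 more gives A2 + 5 + 3 = A2 + 8 semitones = F3.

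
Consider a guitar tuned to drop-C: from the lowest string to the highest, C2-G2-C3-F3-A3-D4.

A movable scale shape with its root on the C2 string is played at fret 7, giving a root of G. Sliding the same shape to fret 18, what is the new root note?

F#

Moving from fret 7 to fret 18 shifts the root by 11 semitones.
G up 11 semitones is F#.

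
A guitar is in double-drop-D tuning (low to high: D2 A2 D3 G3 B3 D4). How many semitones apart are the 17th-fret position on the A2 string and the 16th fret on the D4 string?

16 semitones

A2 at fret 17 → D4 (MIDI 62); D4 at fret 16 → F#5 (MIDI 78).
62 − 78 = -16, so the two pitches are 16 semitones apart, with F#5 the higher.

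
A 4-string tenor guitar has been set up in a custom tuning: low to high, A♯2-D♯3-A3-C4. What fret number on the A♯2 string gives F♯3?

F♯3 is 8 semitones above the open A♯2 (A#–B–C–C#–D–D#–E–F–F#), so it sits at fret 8.

8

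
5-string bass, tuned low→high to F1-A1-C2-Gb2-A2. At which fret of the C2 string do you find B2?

11

B2 is 11 semitones above the open C2 (C–Db–D–Eb–…–A–Bb–B), so it sits at fret 11.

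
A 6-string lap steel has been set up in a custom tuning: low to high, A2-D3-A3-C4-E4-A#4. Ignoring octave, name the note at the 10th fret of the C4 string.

Each fret is one semitone, so C4 + 10 = A#.
(Equivalently spelled Bb.)

A#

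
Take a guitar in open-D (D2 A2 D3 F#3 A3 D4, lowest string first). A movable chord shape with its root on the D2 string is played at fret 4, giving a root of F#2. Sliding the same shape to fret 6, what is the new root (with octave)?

Moving from fret 4 to fret 6 shifts the root by 2 semitones.
F#2 up 2 semitones is G#2.

G#2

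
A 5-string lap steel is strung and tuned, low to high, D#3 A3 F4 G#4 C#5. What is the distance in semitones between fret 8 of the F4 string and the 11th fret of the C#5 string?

F4 at fret 8 → C#5 (MIDI 73); C#5 at fret 11 → C6 (MIDI 84).
73 − 84 = -11, so the two pitches are 11 semitones apart, with C6 the higher.

11 semitones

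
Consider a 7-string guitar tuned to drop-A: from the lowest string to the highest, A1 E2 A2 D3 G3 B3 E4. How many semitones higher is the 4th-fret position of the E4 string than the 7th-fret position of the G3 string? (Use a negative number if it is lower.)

6 semitones

E4 at fret 4 → G♯4 (MIDI 68); G3 at fret 7 → D4 (MIDI 62).
68 − 62 = 6, so the two pitches are 6 semitones apart.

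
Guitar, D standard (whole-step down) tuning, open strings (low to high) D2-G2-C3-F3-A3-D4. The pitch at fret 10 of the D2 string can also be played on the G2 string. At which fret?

5

Fret 10 on D2 is MIDI 38 + 10 = 48 (C3). On the G2 string (open MIDI 43), that pitch is 48 − 43 = fret 5.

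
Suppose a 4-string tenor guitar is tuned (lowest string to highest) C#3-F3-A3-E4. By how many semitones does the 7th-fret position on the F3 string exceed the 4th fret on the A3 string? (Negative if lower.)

-1 semitone

F3 at fret 7 → C4 (MIDI 60); A3 at fret 4 → C#4 (MIDI 61).
60 − 61 = -1, so the two pitches are 1 semitone apart.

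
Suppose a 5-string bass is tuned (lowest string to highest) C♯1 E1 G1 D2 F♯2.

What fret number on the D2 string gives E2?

2

E2 is 2 semitones above the open D2 (D–D#–E), so it sits at fret 2.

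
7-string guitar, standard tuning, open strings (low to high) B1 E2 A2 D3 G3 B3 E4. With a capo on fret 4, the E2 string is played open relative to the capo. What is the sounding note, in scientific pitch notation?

G♯2

The capo raises the open E2 by 4 semitones to G♯2; fretting 0 more gives E2 + 4 + 0 = E2 + 4 semitones = G♯2.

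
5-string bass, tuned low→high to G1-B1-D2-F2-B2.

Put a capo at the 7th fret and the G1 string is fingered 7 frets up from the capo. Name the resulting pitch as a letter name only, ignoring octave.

The capo raises the open G1 by 7 semitones to D2; fretting 7 more gives G1 + 7 + 7 = G1 + 14 semitones, landing on A.

A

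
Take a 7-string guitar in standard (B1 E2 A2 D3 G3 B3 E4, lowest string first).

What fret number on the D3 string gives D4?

D4 is 12 semitones above the open D3 (D–D#–E–F–…–C–C#–D), so it sits at fret 12.

12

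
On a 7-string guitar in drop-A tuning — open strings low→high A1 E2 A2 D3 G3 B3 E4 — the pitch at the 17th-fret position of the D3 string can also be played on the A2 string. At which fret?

22

D3 at fret 17 is D3 + 17 semitones = G4.
The open A2 string is 5 semitones below the open D3, so the same pitch on the A2 string lies at fret 17 + 5 = 22.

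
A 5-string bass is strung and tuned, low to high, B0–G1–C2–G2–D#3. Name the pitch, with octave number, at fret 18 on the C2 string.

F#3

C2 is MIDI 36. Adding 18 gives 54, which is F#3.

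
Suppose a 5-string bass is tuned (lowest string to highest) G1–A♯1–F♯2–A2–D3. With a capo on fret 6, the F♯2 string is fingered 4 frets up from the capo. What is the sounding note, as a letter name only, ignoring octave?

E

The capo raises the open F♯2 by 6 semitones to C3; fretting 4 more gives F♯2 + 6 + 4 = F♯2 + 10 semitones, landing on E.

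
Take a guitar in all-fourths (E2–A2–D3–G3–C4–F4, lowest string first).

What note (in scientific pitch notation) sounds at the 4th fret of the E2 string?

G#2

Each fret is one semitone, so E2 + 4 = G#2.
(Equivalently spelled Ab2.)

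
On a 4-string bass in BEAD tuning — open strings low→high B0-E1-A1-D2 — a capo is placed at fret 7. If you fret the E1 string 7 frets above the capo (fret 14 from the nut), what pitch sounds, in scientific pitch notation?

F#2

The capo raises the open E1 by 7 semitones to B1; fretting 7 more gives E1 + 7 + 7 = E1 + 14 semitones = F#2.
(Also written Gb.)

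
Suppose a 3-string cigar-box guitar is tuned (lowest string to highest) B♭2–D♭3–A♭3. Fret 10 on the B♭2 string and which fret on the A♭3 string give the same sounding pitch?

0

Fret 10 on B♭2 is MIDI 46 + 10 = 56 (A♭3). On the A♭3 string (open MIDI 56), that pitch is 56 − 56 = fret 0.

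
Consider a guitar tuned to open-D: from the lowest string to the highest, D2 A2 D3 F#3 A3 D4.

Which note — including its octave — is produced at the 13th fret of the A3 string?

The open A3 string plus 13 semitones: A–A#–B–C–…–G#–A–A#.
The walk passes from B into C once, so the octave number goes from 3 to 4.
(Equivalently spelled Bb4.)

A#4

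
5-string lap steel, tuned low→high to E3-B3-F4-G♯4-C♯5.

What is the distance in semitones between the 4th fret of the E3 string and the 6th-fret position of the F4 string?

15 semitones

E3 at fret 4 → G♯3 (MIDI 56); F4 at fret 6 → B4 (MIDI 71).
56 − 71 = -15, so the two pitches are 15 semitones apart, with B4 the higher.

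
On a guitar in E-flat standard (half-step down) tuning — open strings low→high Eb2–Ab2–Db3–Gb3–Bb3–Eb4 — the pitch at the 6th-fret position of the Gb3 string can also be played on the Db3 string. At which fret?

Gb3 at fret 6 is Gb3 + 6 semitones = C4.
The open Db3 string is 5 semitones below the open Gb3, so the same pitch on the Db3 string lies at fret 6 + 5 = 11.

11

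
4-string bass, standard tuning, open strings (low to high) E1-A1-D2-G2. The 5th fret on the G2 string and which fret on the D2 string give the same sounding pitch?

Fret 5 on G2 is MIDI 43 + 5 = 48 (C3). On the D2 string (open MIDI 38), that pitch is 48 − 38 = fret 10.

10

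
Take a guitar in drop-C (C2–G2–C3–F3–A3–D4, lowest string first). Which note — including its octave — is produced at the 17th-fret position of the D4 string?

The open D4 string plus 17 semitones: D–D#–E–F–…–F–F#–G.
The walk passes from B into C once, so the octave number goes from 4 to 5.

G5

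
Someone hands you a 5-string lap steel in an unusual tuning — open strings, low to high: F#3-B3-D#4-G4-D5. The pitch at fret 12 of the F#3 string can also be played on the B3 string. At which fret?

F#3 at fret 12 is F#3 + 12 semitones = F#4.
The open B3 string is 5 semitones above the open F#3, so the same pitch on the B3 string lies at fret 12 − 5 = 7.

7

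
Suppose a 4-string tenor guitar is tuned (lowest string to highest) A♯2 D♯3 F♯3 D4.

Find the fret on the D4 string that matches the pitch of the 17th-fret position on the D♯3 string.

6

Fret 17 on D♯3 is MIDI 51 + 17 = 68 (G♯4). On the D4 string (open MIDI 62), that pitch is 68 − 62 = fret 6.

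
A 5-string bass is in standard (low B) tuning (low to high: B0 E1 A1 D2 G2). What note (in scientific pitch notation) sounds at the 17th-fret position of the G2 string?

G2 is MIDI 43. Adding 17 gives 60, which is C4.

C4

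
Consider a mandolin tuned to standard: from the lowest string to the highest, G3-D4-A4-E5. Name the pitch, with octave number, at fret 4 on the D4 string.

F#4

Each fret is one semitone, so D4 + 4 = F#4.
(Equivalently spelled Gb4.)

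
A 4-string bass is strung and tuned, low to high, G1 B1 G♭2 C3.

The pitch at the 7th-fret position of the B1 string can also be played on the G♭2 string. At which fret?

0

B1 at fret 7 is B1 + 7 semitones = G♭2.
The open G♭2 string is 7 semitones above the open B1, so the same pitch on the G♭2 string lies at fret 7 − 7 = 0.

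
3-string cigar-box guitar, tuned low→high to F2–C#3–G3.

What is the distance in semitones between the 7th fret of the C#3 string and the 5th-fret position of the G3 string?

4 semitones

C#3 at fret 7 → G#3 (MIDI 56); G3 at fret 5 → C4 (MIDI 60).
56 − 60 = -4, so the two pitches are 4 semitones apart, with C4 the higher.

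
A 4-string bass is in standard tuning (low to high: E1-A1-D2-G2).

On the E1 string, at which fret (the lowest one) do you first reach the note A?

5

From E1, count semitones up the chromatic scale until reaching A: E–F–F#–G–G#–A — 5 steps.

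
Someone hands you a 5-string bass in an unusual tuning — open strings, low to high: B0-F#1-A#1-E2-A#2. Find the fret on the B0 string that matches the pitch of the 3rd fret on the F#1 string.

Fret 3 on F#1 is MIDI 30 + 3 = 33 (A1). On the B0 string (open MIDI 23), that pitch is 33 − 23 = fret 10.

10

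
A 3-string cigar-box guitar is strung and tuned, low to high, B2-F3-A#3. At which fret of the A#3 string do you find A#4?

12

A#4 is 12 semitones above the open A#3 (A#–B–C–C#–…–G#–A–A#), so it sits at fret 12.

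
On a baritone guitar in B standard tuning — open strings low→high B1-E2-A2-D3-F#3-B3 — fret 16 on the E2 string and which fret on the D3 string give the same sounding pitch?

E2 at fret 16 is E2 + 16 semitones = G#3.
The open D3 string is 10 semitones above the open E2, so the same pitch on the D3 string lies at fret 16 − 10 = 6.

6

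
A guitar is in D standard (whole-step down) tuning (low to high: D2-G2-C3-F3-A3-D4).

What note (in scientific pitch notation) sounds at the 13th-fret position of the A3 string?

Each fret is one semitone, so A3 + 13 = A#4.

A#4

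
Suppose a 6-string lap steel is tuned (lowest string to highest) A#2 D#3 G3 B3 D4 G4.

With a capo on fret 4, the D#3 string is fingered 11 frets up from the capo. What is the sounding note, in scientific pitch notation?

The capo raises the open D#3 by 4 semitones to G3; fretting 11 more gives D#3 + 4 + 11 = D#3 + 15 semitones = F#4.
(Also written Gb.)

F#4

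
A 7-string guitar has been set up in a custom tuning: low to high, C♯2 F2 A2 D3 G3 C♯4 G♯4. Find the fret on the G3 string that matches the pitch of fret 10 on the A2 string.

0

Fret 10 on A2 is MIDI 45 + 10 = 55 (G3). On the G3 string (open MIDI 55), that pitch is 55 − 55 = fret 0.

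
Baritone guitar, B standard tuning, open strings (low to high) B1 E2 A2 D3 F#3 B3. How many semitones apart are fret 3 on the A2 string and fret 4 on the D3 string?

A2 at fret 3 → C3 (MIDI 48); D3 at fret 4 → F#3 (MIDI 54).
48 − 54 = -6, so the two pitches are 6 semitones apart, with F#3 the higher.

6 semitones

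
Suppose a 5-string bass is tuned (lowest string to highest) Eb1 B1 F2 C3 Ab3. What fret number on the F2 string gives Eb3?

Eb3 is 10 semitones above the open F2 (F–Gb–G–Ab–…–Db–D–Eb), so it sits at fret 10.

10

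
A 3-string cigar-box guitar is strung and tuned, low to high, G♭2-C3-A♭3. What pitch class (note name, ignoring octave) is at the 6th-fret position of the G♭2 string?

C

G♭2 is MIDI 42. Adding 6 gives 48; 48 mod 12 = 0, i.e. C.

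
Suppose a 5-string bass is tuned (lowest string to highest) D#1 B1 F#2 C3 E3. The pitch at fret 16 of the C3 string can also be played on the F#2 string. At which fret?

22

C3 at fret 16 is C3 + 16 semitones = E4.
The open F#2 string is 6 semitones below the open C3, so the same pitch on the F#2 string lies at fret 16 + 6 = 22.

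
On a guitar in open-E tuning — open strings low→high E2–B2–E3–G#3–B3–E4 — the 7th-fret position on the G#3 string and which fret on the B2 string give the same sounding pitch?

16

Fret 7 on G#3 is MIDI 56 + 7 = 63 (D#4). On the B2 string (open MIDI 47), that pitch is 63 − 47 = fret 16.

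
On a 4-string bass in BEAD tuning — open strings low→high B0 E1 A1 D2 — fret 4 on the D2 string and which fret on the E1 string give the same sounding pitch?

Fret 4 on D2 is MIDI 38 + 4 = 42 (F♯2). On the E1 string (open MIDI 28), that pitch is 42 − 28 = fret 14.

14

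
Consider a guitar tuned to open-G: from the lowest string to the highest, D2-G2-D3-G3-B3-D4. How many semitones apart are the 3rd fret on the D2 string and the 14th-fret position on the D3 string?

23 semitones

D2 at fret 3 → F2 (MIDI 41); D3 at fret 14 → E4 (MIDI 64).
41 − 64 = -23, so the two pitches are 23 semitones apart, with E4 the higher.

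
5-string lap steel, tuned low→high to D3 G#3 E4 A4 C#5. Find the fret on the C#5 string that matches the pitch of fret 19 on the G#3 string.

G#3 at fret 19 is G#3 + 19 semitones = D#5.
The open C#5 string is 17 semitones above the open G#3, so the same pitch on the C#5 string lies at fret 19 − 17 = 2.

2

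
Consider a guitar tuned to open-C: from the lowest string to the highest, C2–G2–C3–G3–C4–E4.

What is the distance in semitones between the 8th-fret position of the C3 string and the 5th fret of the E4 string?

C3 at fret 8 → G#3 (MIDI 56); E4 at fret 5 → A4 (MIDI 69).
56 − 69 = -13, so the two pitches are 13 semitones apart, with A4 the higher.

13 semitones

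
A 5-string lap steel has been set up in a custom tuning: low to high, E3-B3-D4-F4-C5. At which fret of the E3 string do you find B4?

19

B4 is 19 semitones above the open E3 (E–F–Gb–G–…–A–Bb–B), so it sits at fret 19.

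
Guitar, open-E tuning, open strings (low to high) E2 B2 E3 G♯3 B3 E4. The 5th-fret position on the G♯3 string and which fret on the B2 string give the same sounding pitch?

Fret 5 on G♯3 is MIDI 56 + 5 = 61 (C♯4). On the B2 string (open MIDI 47), that pitch is 61 − 47 = fret 14.

14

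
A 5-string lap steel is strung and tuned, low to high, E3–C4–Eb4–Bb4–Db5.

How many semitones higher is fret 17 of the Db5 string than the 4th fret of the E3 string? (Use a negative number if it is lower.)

34 semitones

Db5 at fret 17 → Gb6 (MIDI 90); E3 at fret 4 → Ab3 (MIDI 56).
90 − 56 = 34, so the two pitches are 34 semitones apart.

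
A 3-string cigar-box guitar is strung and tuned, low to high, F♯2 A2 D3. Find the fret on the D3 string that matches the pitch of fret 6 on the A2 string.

Fret 6 on A2 is MIDI 45 + 6 = 51 (D♯3). On the D3 string (open MIDI 50), that pitch is 51 − 50 = fret 1.

1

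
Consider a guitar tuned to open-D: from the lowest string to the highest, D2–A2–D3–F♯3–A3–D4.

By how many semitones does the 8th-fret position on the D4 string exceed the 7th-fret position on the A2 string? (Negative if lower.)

D4 at fret 8 → A♯4 (MIDI 70); A2 at fret 7 → E3 (MIDI 52).
70 − 52 = 18, so the two pitches are 18 semitones apart.

18 semitones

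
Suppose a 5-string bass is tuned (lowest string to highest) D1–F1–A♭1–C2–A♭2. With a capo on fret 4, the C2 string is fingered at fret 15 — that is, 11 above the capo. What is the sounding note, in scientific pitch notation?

E♭3

The capo raises the open C2 by 4 semitones to E2; fretting 11 more gives C2 + 4 + 11 = C2 + 15 semitones = E♭3.
(Also written D♯.)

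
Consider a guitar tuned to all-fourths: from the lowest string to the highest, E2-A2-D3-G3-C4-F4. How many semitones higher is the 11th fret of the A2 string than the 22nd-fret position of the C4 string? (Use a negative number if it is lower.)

-26 semitones

A2 at fret 11 → G#3 (MIDI 56); C4 at fret 22 → A#5 (MIDI 82).
56 − 82 = -26, so the two pitches are 26 semitones apart.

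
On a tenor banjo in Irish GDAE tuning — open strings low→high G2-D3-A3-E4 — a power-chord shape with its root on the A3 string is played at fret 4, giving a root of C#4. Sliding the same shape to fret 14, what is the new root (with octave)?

Moving from fret 4 to fret 14 shifts the root by 10 semitones.
C#4 up 10 semitones is B4.

B4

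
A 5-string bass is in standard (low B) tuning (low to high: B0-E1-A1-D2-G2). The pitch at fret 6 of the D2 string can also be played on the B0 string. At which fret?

21

D2 at fret 6 is D2 + 6 semitones = G#2.
The open B0 string is 15 semitones below the open D2, so the same pitch on the B0 string lies at fret 6 + 15 = 21.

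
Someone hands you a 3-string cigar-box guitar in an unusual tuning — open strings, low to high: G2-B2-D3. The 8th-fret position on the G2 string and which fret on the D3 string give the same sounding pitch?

1

Fret 8 on G2 is MIDI 43 + 8 = 51 (E♭3). On the D3 string (open MIDI 50), that pitch is 51 − 50 = fret 1.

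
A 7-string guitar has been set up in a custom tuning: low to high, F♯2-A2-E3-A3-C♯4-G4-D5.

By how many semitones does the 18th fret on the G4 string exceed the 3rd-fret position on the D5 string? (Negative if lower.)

G4 at fret 18 → C♯6 (MIDI 85); D5 at fret 3 → F5 (MIDI 77).
85 − 77 = 8, so the two pitches are 8 semitones apart.

8 semitones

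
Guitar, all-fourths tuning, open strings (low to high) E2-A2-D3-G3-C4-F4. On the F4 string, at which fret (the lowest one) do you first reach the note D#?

From F4, count semitones up the chromatic scale until reaching D#: F–F#–G–G#–…–C#–D–D# — 10 steps.

10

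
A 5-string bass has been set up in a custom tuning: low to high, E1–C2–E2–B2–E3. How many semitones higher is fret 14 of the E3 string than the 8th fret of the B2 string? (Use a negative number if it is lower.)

11 semitones

E3 at fret 14 → F#4 (MIDI 66); B2 at fret 8 → G3 (MIDI 55).
66 − 55 = 11, so the two pitches are 11 semitones apart.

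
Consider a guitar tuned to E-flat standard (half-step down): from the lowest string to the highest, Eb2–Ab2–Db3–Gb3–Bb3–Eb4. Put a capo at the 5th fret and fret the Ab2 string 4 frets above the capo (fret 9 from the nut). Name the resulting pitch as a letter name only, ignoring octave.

F

The capo raises the open Ab2 by 5 semitones to Db3; fretting 4 more gives Ab2 + 5 + 4 = Ab2 + 9 semitones, landing on F.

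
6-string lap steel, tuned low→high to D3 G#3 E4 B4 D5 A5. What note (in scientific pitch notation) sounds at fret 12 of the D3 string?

D3 is MIDI 50. Adding 12 gives 62, which is D4.

D4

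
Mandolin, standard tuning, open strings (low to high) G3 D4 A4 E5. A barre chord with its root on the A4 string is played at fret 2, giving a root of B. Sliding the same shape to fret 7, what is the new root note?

Moving from fret 2 to fret 7 shifts the root by 5 semitones.
B up 5 semitones is E.

E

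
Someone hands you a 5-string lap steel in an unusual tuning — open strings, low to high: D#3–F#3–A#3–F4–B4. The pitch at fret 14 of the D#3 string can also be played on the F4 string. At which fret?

0

D#3 at fret 14 is D#3 + 14 semitones = F4.
The open F4 string is 14 semitones above the open D#3, so the same pitch on the F4 string lies at fret 14 − 14 = 0.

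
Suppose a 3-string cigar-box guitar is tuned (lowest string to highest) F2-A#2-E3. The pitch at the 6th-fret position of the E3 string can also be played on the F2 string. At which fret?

Fret 6 on E3 is MIDI 52 + 6 = 58 (A#3). On the F2 string (open MIDI 41), that pitch is 58 − 41 = fret 17.

17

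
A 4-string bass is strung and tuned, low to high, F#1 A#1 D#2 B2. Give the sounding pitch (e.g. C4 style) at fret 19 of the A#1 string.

Each fret is one semitone, so A#1 + 19 = F3.

F3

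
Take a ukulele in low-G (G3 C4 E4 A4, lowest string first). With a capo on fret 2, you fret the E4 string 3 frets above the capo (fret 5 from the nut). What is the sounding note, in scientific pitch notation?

The capo raises the open E4 by 2 semitones to F#4; fretting 3 more gives E4 + 2 + 3 = E4 + 5 semitones = A4.

A4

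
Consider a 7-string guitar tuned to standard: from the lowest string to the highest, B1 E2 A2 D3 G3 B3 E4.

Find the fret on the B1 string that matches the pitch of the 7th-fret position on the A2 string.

A2 at fret 7 is A2 + 7 semitones = E3.
The open B1 string is 10 semitones below the open A2, so the same pitch on the B1 string lies at fret 7 + 10 = 17.

17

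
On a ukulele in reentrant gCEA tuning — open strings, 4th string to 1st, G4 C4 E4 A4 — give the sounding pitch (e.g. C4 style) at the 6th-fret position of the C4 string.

The open C4 string plus 6 semitones: C–C#–D–D#–E–F–F#.
No B→C boundary is crossed, so the octave stays at 4.
(Equivalently spelled G♭4.)

F♯4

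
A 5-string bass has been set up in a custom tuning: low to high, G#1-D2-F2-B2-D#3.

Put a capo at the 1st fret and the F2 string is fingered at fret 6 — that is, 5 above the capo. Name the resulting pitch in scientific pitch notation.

The capo raises the open F2 by 1 semitone to F#2; fretting 5 more gives F2 + 1 + 5 = F2 + 6 semitones = B2.

B2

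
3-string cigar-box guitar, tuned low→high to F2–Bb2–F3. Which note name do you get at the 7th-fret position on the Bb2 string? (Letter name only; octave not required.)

F

Each fret is one semitone, so Bb2 + 7 = F.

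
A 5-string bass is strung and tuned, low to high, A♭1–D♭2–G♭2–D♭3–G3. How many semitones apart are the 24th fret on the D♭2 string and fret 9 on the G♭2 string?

10 semitones

D♭2 at fret 24 → D♭4 (MIDI 61); G♭2 at fret 9 → E♭3 (MIDI 51).
61 − 51 = 10, so the two pitches are 10 semitones apart, with D♭4 the higher.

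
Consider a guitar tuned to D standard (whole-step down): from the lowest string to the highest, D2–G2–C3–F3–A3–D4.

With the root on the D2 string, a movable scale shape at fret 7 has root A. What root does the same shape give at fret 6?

Moving from fret 7 to fret 6 shifts the root by -1 semitone.
A down 1 semitone is G♯.

G♯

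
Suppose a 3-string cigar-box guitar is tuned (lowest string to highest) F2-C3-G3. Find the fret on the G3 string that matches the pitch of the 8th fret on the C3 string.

1

Fret 8 on C3 is MIDI 48 + 8 = 56 (G#3). On the G3 string (open MIDI 55), that pitch is 56 − 55 = fret 1.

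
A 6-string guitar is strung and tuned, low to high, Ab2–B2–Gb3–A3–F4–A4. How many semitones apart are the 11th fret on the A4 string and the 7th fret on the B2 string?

A4 at fret 11 → Ab5 (MIDI 80); B2 at fret 7 → Gb3 (MIDI 54).
80 − 54 = 26, so the two pitches are 26 semitones apart, with Ab5 the higher.

26 semitones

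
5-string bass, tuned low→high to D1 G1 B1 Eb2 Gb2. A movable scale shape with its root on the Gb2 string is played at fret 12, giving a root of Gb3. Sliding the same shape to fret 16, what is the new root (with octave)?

Moving from fret 12 to fret 16 shifts the root by 4 semitones.
Gb3 up 4 semitones is Bb3.

Bb3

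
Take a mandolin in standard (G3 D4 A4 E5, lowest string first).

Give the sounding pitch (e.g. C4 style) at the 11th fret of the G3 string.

F#4

Each fret is one semitone, so G3 + 11 = F#4.
(Equivalently spelled Gb4.)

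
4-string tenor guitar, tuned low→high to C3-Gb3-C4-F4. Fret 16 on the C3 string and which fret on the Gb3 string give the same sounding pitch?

10

C3 at fret 16 is C3 + 16 semitones = E4.
The open Gb3 string is 6 semitones above the open C3, so the same pitch on the Gb3 string lies at fret 16 − 6 = 10.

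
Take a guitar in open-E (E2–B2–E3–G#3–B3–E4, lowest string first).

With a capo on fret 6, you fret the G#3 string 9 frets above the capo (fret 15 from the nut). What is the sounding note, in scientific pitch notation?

The capo raises the open G#3 by 6 semitones to D4; fretting 9 more gives G#3 + 6 + 9 = G#3 + 15 semitones = B4.

B4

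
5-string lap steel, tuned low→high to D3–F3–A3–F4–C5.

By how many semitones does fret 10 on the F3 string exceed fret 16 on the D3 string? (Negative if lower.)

F3 at fret 10 → D#4 (MIDI 63); D3 at fret 16 → F#4 (MIDI 66).
63 − 66 = -3, so the two pitches are 3 semitones apart.

-3 semitones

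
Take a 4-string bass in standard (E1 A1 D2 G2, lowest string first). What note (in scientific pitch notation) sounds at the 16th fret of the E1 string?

G#2

Each fret is one semitone, so E1 + 16 = G#2.
(Equivalently spelled Ab2.)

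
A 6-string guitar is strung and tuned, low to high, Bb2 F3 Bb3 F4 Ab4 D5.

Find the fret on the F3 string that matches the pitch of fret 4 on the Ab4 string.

Ab4 at fret 4 is Ab4 + 4 semitones = C5.
The open F3 string is 15 semitones below the open Ab4, so the same pitch on the F3 string lies at fret 4 + 15 = 19.

19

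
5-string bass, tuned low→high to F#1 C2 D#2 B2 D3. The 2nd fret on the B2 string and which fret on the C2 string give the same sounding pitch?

13

Fret 2 on B2 is MIDI 47 + 2 = 49 (C#3). On the C2 string (open MIDI 36), that pitch is 49 − 36 = fret 13.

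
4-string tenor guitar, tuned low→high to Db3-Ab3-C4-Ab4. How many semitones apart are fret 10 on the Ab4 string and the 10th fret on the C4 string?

Ab4 at fret 10 → Gb5 (MIDI 78); C4 at fret 10 → Bb4 (MIDI 70).
78 − 70 = 8, so the two pitches are 8 semitones apart, with Gb5 the higher.

8 semitones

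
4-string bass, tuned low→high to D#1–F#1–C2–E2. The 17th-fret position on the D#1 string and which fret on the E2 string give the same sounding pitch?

4

D#1 at fret 17 is D#1 + 17 semitones = G#2.
The open E2 string is 13 semitones above the open D#1, so the same pitch on the E2 string lies at fret 17 − 13 = 4.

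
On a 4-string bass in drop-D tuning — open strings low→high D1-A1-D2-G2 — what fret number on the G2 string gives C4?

17

C4 is 17 semitones above the open G2 (G–G#–A–A#–…–A#–B–C), so it sits at fret 17.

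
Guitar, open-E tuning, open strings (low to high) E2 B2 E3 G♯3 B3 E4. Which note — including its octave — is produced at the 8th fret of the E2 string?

Each fret is one semitone, so E2 + 8 = C3.

C3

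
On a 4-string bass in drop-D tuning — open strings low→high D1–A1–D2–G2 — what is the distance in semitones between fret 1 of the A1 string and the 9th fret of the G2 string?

18 semitones

A1 at fret 1 → A♯1 (MIDI 34); G2 at fret 9 → E3 (MIDI 52).
34 − 52 = -18, so the two pitches are 18 semitones apart, with E3 the higher.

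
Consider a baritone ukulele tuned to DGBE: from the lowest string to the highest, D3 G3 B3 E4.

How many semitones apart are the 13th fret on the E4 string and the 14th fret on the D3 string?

E4 at fret 13 → F5 (MIDI 77); D3 at fret 14 → E4 (MIDI 64).
77 − 64 = 13, so the two pitches are 13 semitones apart, with F5 the higher.

13 semitones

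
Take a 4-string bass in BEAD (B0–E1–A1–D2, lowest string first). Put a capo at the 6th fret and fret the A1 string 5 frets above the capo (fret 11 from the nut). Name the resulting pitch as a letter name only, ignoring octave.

The capo raises the open A1 by 6 semitones to D#2; fretting 5 more gives A1 + 6 + 5 = A1 + 11 semitones, landing on G#.

G#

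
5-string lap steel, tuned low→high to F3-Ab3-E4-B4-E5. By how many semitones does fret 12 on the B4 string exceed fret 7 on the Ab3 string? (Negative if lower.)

B4 at fret 12 → B5 (MIDI 83); Ab3 at fret 7 → Eb4 (MIDI 63).
83 − 63 = 20, so the two pitches are 20 semitones apart.

20 semitones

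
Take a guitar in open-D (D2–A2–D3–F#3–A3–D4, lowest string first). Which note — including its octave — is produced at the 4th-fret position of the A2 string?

C#3

The open A2 string plus 4 semitones: A–A#–B–C–C#.
The walk passes from B into C once, so the octave number goes from 2 to 3.
(Equivalently spelled Db3.)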